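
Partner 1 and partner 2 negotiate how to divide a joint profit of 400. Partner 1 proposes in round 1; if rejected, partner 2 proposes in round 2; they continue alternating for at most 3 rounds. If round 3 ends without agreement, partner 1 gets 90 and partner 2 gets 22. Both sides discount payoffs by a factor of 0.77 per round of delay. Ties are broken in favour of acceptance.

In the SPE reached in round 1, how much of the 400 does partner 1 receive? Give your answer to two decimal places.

Round 3 (partner 1 proposes): partner 2 gets 22 if talks fail, so partner 1 offers 22 and keeps 378.
Round 2 (partner 2 proposes): partner 1 can get 378 next round, worth 0.77 × 378 = 291.06 now, so partner 2 offers 291.06, keeping 108.94.
Round 1 (partner 1 proposes): partner 2 can get 108.94 next round, worth 0.77 × 108.94 = 83.8838 now; partner 1 offers that and keeps 316.1162.

316.12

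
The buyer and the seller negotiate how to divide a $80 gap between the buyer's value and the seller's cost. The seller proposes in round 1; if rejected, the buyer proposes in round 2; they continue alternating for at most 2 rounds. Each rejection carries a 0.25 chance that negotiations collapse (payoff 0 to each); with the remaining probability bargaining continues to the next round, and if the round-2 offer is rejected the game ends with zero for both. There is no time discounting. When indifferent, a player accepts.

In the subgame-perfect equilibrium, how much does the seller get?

By backward induction:
Round 2 (the buyer proposes): the seller will accept anything ≥ 0, so the buyer offers 0 and keeps 80.
Round 1 (the seller proposes): rejecting gives the buyer an expected 0.75 × 80 = 60. The seller offers 60 and keeps 80 − 60 = 20.

20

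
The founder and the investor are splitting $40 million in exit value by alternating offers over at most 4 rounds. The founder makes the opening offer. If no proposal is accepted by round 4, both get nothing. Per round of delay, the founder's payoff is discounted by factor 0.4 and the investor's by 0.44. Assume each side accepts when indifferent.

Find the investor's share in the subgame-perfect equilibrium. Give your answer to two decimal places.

13.66

Round 4 (the investor proposes): rejection yields 0 for the founder; the investor offers 0 and keeps 40.
Round 3 (the founder proposes): the investor can get 40 next round, worth 0.44 × 40 = 17.6 now. The founder offers 17.6 and keeps 40 − 17.6 = 22.4.
Round 2 (the investor proposes): the founder can get 22.4 next round, worth 0.4 × 22.4 = 8.96 now. The investor offers 8.96 and keeps 40 − 8.96 = 31.04.
Round 1 (the founder proposes): the investor can get 31.04 next round, worth 0.44 × 31.04 = 13.6576 now; the founder offers that and keeps 26.3424.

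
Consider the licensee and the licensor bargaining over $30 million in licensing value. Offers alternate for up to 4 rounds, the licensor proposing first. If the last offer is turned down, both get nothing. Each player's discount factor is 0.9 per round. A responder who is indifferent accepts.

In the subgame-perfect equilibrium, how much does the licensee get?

Round 4 (the licensee proposes): the licensor will accept anything ≥ 0, so the licensee offers 0 and keeps 30.
Round 3 (the licensor proposes): the licensee can get 30 next round, worth 0.9 × 30 = 27 now; the licensor offers that and keeps 3.
Round 2 (the licensee proposes): the licensor can get 3 next round, worth 0.9 × 3 = 2.7 now; the licensee offers that and keeps 27.3.
Round 1 (the licensor proposes): the licensee can get 27.3 next round, worth 0.9 × 27.3 = 24.57 now. The licensor offers 24.57 and keeps 30 − 24.57 = 5.43.

24.57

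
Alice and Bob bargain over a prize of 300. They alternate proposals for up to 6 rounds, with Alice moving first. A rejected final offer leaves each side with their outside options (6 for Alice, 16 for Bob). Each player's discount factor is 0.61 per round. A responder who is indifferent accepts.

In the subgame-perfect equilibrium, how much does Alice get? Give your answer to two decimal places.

177.24

Solve by backward induction from round 6.
Round 6 (Bob proposes): Alice gets 6 if talks fail, so Bob offers 6 and keeps 294.
Round 5 (Alice proposes): Bob can get 294 next round, worth 0.61 × 294 = 179.34 now; Alice offers that and keeps 120.66.
Round 4 (Bob proposes): Alice can get 120.66 next round, worth 0.61 × 120.66 = 73.6026 now, so Bob offers 73.6026, keeping 226.3974.
Round 3 (Alice proposes): Bob can get 226.3974 next round, worth 0.61 × 226.3974 = 138.102414 now. Alice offers 138.102414 and keeps 300 − 138.102414 = 161.897586.
Round 2 (Bob proposes): Alice can get 161.897586 next round, worth 0.61 × 161.897586 = 98.75752746 now. Bob offers 98.75752746 and keeps 300 − 98.75752746 = 201.24247254.
Round 1 (Alice proposes): Bob can get 201.24247254 next round, worth 0.61 × 201.24247254 = 122.7579082494 now. Alice offers 122.7579082494 and keeps 300 − 122.7579082494 = 177.2420917506.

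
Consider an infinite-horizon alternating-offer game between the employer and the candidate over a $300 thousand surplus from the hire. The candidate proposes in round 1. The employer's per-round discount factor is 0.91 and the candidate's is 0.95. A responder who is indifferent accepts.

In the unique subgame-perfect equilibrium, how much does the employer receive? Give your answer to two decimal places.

100.74

When the candidate proposes, the employer accepts any offer worth at least 0.91 times what the employer would get by proposing next round; and vice versa.
This gives x = 300 − 0.91y and y = 300 − 0.95x, where x and y are each side's share when it proposes.
Hence (1 − 0.91·0.95)x = 300(1 − 0.91), i.e. 0.1355·x = 27.
x ≈ 199.2620; the employer's share is 300 − x ≈ 100.7380.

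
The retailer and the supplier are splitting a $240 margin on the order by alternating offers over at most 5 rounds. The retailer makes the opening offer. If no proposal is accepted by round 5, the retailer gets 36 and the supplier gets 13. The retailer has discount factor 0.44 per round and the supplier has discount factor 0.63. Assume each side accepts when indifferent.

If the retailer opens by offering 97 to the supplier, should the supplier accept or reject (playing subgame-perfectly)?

Round 5 (the retailer proposes): the supplier gets 13 if talks fail, so the retailer offers 13 and keeps 227.
Round 4 (the supplier proposes): the retailer can get 227 next round, worth 0.44 × 227 = 99.88 now; the supplier offers that and keeps 140.12.
Round 3 (the retailer proposes): the supplier can get 140.12 next round, worth 0.63 × 140.12 = 88.2756 now. The retailer offers 88.2756 and keeps 240 − 88.2756 = 151.7244.
Round 2 (the supplier proposes): the retailer can get 151.7244 next round, worth 0.44 × 151.7244 = 66.758736 now. The supplier offers 66.758736 and keeps 240 − 66.758736 = 173.241264.
So by rejecting in round 1, the supplier gets 173.241264 next round, worth 0.63 × 173.241264 = 109.14199632 now.
Offer 97 < 109.14199632, so the supplier rejects.

Reject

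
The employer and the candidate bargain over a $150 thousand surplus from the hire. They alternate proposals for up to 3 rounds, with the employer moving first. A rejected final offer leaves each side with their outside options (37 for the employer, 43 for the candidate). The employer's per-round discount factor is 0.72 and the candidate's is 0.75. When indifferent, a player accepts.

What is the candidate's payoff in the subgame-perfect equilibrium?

54.72

Round 3 (the employer proposes): the candidate gets 43 if talks fail, so the employer offers 43 and keeps 107.
Round 2 (the candidate proposes): the employer can get 107 next round, worth 0.72 × 107 = 77.04 now; the candidate offers that and keeps 72.96.
Round 1 (the employer proposes): the candidate can get 72.96 next round, worth 0.75 × 72.96 = 54.72 now. The employer offers 54.72 and keeps 150 − 54.72 = 95.28.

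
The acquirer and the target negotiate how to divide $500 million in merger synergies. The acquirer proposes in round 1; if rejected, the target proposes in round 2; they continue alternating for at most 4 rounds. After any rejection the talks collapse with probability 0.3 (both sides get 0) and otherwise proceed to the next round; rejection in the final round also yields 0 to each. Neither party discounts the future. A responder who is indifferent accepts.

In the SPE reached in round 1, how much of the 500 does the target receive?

Round 4 (the target proposes): the acquirer will accept anything ≥ 0, so the target offers 0 and keeps 500.
Round 3 (the acquirer proposes): rejecting gives the target an expected 0.7 × 500 = 350, so the acquirer offers 350, keeping 150.
Round 2 (the target proposes): rejecting gives the acquirer an expected 0.7 × 150 = 105, so the target offers 105, keeping 395.
Round 1 (the acquirer proposes): rejecting gives the target an expected 0.7 × 395 = 276.5. The acquirer offers 276.5 and keeps 500 − 276.5 = 223.5.

276.5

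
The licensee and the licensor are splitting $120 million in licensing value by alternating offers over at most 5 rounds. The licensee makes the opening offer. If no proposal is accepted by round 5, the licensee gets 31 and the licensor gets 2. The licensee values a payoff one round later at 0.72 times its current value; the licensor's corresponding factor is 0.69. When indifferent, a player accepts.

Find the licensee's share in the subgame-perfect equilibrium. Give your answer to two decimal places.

84.80

Work backward from the last round.
Round 5 (the licensee proposes): the licensor gets 2 if talks fail, so the licensee offers 2 and keeps 118.
Round 4 (the licensor proposes): the licensee can get 118 next round, worth 0.72 × 118 = 84.96 now; the licensor offers that and keeps 35.04.
Round 3 (the licensee proposes): the licensor can get 35.04 next round, worth 0.69 × 35.04 = 24.1776 now; the licensee offers that and keeps 95.8224.
Round 2 (the licensor proposes): the licensee can get 95.8224 next round, worth 0.72 × 95.8224 = 68.992128 now; the licensor offers that and keeps 51.007872.
Round 1 (the licensee proposes): the licensor can get 51.007872 next round, worth 0.69 × 51.007872 = 35.19543168 now. The licensee offers 35.19543168 and keeps 120 − 35.19543168 = 84.80456832.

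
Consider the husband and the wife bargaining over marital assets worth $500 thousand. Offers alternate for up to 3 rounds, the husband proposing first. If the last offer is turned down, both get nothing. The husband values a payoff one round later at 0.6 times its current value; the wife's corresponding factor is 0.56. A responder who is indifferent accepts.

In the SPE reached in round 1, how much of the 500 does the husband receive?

Round 3 (the husband proposes): the wife will accept anything ≥ 0, so the husband offers 0 and keeps 500.
Round 2 (the wife proposes): the husband can get 500 next round, worth 0.6 × 500 = 300 now. The wife offers 300 and keeps 500 − 300 = 200.
Round 1 (the husband proposes): the wife can get 200 next round, worth 0.56 × 200 = 112 now. The husband offers 112 and keeps 500 − 112 = 388.

388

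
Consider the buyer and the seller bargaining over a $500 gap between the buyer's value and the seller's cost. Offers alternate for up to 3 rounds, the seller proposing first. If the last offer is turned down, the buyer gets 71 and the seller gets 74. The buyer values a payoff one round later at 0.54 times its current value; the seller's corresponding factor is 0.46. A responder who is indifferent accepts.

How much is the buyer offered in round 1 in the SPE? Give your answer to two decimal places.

163.44

Round 3 (the seller proposes): the buyer gets 71 if talks fail, so the seller offers 71 and keeps 429.
Round 2 (the buyer proposes): the seller can get 429 next round, worth 0.46 × 429 = 197.34 now. The buyer offers 197.34 and keeps 500 − 197.34 = 302.66.
Round 1 (the seller proposes): the buyer can get 302.66 next round, worth 0.54 × 302.66 = 163.4364 now. The seller offers 163.4364 and keeps 500 − 163.4364 = 336.5636.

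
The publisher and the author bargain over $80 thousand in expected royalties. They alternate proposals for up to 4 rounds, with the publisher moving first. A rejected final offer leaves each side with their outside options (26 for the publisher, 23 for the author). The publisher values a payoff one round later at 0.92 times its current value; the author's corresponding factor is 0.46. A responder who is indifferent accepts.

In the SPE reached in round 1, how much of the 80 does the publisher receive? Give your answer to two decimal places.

66.54

Round 4 (the author proposes): the publisher gets 26 if talks fail, so the author offers 26 and keeps 54.
Round 3 (the publisher proposes): the author can get 54 next round, worth 0.46 × 54 = 24.84 now; the publisher offers that and keeps 55.16.
Round 2 (the author proposes): the publisher can get 55.16 next round, worth 0.92 × 55.16 = 50.7472 now; the author offers that and keeps 29.2528.
Round 1 (the publisher proposes): the author can get 29.2528 next round, worth 0.46 × 29.2528 = 13.456288 now, so the publisher offers 13.456288, keeping 66.543712.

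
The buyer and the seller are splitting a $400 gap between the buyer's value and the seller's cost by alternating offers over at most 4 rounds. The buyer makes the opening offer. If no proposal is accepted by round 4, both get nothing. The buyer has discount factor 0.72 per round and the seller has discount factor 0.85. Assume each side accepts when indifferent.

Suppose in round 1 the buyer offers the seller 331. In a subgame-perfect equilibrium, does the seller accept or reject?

Round 4 (the seller proposes): the buyer will accept anything ≥ 0, so the seller offers 0 and keeps 400.
Round 3 (the buyer proposes): the seller can get 400 next round, worth 0.85 × 400 = 340 now, so the buyer offers 340, keeping 60.
Round 2 (the seller proposes): the buyer can get 60 next round, worth 0.72 × 60 = 43.2 now; the seller offers that and keeps 356.8.
So by rejecting in round 1, the seller gets 356.8 next round, worth 0.85 × 356.8 = 303.28 now.
Offer 331 ≥ 303.28, so the seller accepts.

Accept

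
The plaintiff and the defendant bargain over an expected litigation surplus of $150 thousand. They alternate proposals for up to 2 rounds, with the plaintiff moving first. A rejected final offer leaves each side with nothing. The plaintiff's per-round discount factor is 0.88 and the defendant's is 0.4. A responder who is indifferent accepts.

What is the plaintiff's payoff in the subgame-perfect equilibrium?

Round 2 (the defendant proposes): rejection yields 0 for the plaintiff; the defendant offers 0 and keeps 150.
Round 1 (the plaintiff proposes): the defendant can get 150 next round, worth 0.4 × 150 = 60 now; the plaintiff offers that and keeps 90.

90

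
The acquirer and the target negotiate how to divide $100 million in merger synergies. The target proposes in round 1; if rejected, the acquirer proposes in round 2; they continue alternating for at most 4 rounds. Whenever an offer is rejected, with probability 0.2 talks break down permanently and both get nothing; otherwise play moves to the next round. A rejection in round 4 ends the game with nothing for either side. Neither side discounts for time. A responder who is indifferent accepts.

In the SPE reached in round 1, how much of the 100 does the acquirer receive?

67.2

Round 4 (the acquirer proposes): the target will accept anything ≥ 0, so the acquirer offers 0 and keeps 100.
Round 3 (the target proposes): rejecting gives the acquirer an expected 0.8 × 100 = 80; the target offers that and keeps 20.
Round 2 (the acquirer proposes): rejecting gives the target an expected 0.8 × 20 = 16; the acquirer offers that and keeps 84.
Round 1 (the target proposes): rejecting gives the acquirer an expected 0.8 × 84 = 67.2. The target offers 67.2 and keeps 100 − 67.2 = 32.8.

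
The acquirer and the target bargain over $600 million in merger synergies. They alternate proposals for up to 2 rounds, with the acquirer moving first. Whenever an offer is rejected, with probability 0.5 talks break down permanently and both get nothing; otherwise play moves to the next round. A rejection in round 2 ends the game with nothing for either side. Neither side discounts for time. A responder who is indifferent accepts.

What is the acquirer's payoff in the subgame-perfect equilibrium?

Round 2 (the target proposes): the acquirer will accept anything ≥ 0, so the target offers 0 and keeps 600.
Round 1 (the acquirer proposes): rejecting gives the target an expected 0.5 × 600 = 300, so the acquirer offers 300, keeping 300.

300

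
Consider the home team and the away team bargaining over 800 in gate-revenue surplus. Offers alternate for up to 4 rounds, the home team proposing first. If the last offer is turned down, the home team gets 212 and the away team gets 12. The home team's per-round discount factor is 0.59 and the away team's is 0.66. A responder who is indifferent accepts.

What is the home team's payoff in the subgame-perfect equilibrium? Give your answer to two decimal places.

432.40

Round 4 (the away team proposes): the home team gets 212 if talks fail, so the away team offers 212 and keeps 588.
Round 3 (the home team proposes): the away team can get 588 next round, worth 0.66 × 588 = 388.08 now. The home team offers 388.08 and keeps 800 − 388.08 = 411.92.
Round 2 (the away team proposes): the home team can get 411.92 next round, worth 0.59 × 411.92 = 243.0328 now, so the away team offers 243.0328, keeping 556.9672.
Round 1 (the home team proposes): the away team can get 556.9672 next round, worth 0.66 × 556.9672 = 367.598352 now, so the home team offers 367.598352, keeping 432.401648.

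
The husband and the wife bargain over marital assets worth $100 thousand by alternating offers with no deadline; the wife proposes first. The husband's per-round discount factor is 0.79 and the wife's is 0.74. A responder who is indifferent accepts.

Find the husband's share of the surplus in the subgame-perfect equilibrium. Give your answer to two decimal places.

49.45

In a stationary SPE each proposer offers the other exactly their discounted continuation value.
If the wife keeps x when proposing and the husband keeps y when proposing, then x = 100 − 0.79y and y = 100 − 0.74x.
Solving: x = 100(1 − 0.79) / (1 − 0.74·0.79) = 21 / 0.4154 ≈ 50.5537.
The husband gets 100 − 50.5537 ≈ 49.4463.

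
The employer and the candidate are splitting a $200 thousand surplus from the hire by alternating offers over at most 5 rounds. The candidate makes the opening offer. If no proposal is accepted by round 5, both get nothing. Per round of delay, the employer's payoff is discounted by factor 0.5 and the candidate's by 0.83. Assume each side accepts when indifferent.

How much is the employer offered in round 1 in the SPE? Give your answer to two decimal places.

24.06

By backward induction:
Round 5 (the candidate proposes): the employer will accept anything ≥ 0, so the candidate offers 0 and keeps 200.
Round 4 (the employer proposes): the candidate can get 200 next round, worth 0.83 × 200 = 166 now. The employer offers 166 and keeps 200 − 166 = 34.
Round 3 (the candidate proposes): the employer can get 34 next round, worth 0.5 × 34 = 17 now; the candidate offers that and keeps 183.
Round 2 (the employer proposes): the candidate can get 183 next round, worth 0.83 × 183 = 151.89 now. The employer offers 151.89 and keeps 200 − 151.89 = 48.11.
Round 1 (the candidate proposes): the employer can get 48.11 next round, worth 0.5 × 48.11 = 24.055 now. The candidate offers 24.055 and keeps 200 − 24.055 = 175.945.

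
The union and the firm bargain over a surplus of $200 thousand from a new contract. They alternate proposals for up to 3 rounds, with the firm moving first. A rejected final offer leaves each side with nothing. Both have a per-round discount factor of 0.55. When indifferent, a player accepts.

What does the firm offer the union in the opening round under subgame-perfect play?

49.5

Round 3 (the firm proposes): rejection yields 0 for the union; the firm offers 0 and keeps 200.
Round 2 (the union proposes): the firm can get 200 next round, worth 0.55 × 200 = 110 now, so the union offers 110, keeping 90.
Round 1 (the firm proposes): the union can get 90 next round, worth 0.55 × 90 = 49.5 now. The firm offers 49.5 and keeps 200 − 49.5 = 150.5.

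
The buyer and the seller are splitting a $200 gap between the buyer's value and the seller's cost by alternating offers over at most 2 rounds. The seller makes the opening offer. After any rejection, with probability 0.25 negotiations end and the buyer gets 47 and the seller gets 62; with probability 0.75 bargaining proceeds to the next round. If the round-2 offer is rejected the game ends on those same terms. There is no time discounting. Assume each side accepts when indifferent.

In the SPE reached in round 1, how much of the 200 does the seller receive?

84.75

By backward induction:
Round 2 (the buyer proposes): the seller gets 62 if talks fail, so the buyer offers 62 and keeps 138.
Round 1 (the seller proposes): rejecting gives the buyer an expected 0.75 × 138 + 0.25 × 47 = 115.25; the seller offers that and keeps 84.75.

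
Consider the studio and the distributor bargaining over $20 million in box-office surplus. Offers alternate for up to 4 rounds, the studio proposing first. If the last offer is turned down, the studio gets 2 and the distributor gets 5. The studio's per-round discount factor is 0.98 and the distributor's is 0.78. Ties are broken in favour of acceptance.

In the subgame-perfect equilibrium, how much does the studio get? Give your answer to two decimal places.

Round 4 (the distributor proposes): the studio gets 2 if talks fail, so the distributor offers 2 and keeps 18.
Round 3 (the studio proposes): the distributor can get 18 next round, worth 0.78 × 18 = 14.04 now, so the studio offers 14.04, keeping 5.96.
Round 2 (the distributor proposes): the studio can get 5.96 next round, worth 0.98 × 5.96 = 5.8408 now, so the distributor offers 5.8408, keeping 14.1592.
Round 1 (the studio proposes): the distributor can get 14.1592 next round, worth 0.78 × 14.1592 = 11.044176 now; the studio offers that and keeps 8.955824.

8.96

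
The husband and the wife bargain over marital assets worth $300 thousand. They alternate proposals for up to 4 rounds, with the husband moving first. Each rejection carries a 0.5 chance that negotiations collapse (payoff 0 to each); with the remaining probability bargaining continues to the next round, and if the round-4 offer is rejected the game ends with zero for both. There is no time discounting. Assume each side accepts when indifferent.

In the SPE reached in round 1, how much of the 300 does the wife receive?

112.5

Round 4 (the wife proposes): rejection yields 0 for the husband; the wife offers 0 and keeps 300.
Round 3 (the husband proposes): rejecting gives the wife an expected 0.5 × 300 = 150, so the husband offers 150, keeping 150.
Round 2 (the wife proposes): rejecting gives the husband an expected 0.5 × 150 = 75; the wife offers that and keeps 225.
Round 1 (the husband proposes): rejecting gives the wife an expected 0.5 × 225 = 112.5. The husband offers 112.5 and keeps 300 − 112.5 = 187.5.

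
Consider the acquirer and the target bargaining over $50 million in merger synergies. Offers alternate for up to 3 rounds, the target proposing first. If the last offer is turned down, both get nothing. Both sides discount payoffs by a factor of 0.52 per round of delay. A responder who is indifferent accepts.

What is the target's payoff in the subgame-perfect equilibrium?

Round 3 (the target proposes): the acquirer will accept anything ≥ 0, so the target offers 0 and keeps 50.
Round 2 (the acquirer proposes): the target can get 50 next round, worth 0.52 × 50 = 26 now, so the acquirer offers 26, keeping 24.
Round 1 (the target proposes): the acquirer can get 24 next round, worth 0.52 × 24 = 12.48 now. The target offers 12.48 and keeps 50 − 12.48 = 37.52.

37.52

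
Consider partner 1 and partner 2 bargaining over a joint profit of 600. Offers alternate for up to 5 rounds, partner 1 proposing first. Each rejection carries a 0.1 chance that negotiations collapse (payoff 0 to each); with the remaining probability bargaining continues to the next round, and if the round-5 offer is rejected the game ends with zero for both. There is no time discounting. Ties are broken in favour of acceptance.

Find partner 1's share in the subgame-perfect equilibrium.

502.26

By backward induction:
Round 5 (partner 1 proposes): partner 2 will accept anything ≥ 0, so partner 1 offers 0 and keeps 600.
Round 4 (partner 2 proposes): rejecting gives partner 1 an expected 0.9 × 600 = 540. Partner 2 offers 540 and keeps 600 − 540 = 60.
Round 3 (partner 1 proposes): rejecting gives partner 2 an expected 0.9 × 60 = 54; partner 1 offers that and keeps 546.
Round 2 (partner 2 proposes): rejecting gives partner 1 an expected 0.9 × 546 = 491.4, so partner 2 offers 491.4, keeping 108.6.
Round 1 (partner 1 proposes): rejecting gives partner 2 an expected 0.9 × 108.6 = 97.74, so partner 1 offers 97.74, keeping 502.26.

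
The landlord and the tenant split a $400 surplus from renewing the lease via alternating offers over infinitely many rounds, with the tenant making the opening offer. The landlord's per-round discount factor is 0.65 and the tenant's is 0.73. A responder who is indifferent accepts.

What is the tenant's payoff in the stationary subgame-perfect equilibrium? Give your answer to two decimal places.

Let x be the tenant's share when the tenant proposes and y be the landlord's share when the landlord proposes.
The landlord accepts iff offered ≥ 0.65·y, so x = 400 − 0.65y. Symmetrically y = 400 − 0.73x.
Substituting: x = 400 − 0.65(400 − 0.73x), giving x(1 − 0.73·0.65) = 400(1 − 0.65).
So x = 400 × 0.35 / 0.5255 ≈ 266.4129, and the landlord receives 400 − x ≈ 133.5871.

266.41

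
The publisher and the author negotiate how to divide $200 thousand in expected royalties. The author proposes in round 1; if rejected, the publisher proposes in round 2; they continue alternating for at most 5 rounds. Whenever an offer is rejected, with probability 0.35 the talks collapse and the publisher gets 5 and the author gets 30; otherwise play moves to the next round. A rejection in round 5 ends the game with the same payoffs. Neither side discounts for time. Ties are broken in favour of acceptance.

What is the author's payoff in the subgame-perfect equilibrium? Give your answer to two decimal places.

141.60

By backward induction:
Round 5 (the author proposes): the publisher gets 5 if talks fail, so the author offers 5 and keeps 195.
Round 4 (the publisher proposes): rejecting gives the author an expected 0.65 × 195 + 0.35 × 30 = 137.25. The publisher offers 137.25 and keeps 200 − 137.25 = 62.75.
Round 3 (the author proposes): rejecting gives the publisher an expected 0.65 × 62.75 + 0.35 × 5 = 42.5375. The author offers 42.5375 and keeps 200 − 42.5375 = 157.4625.
Round 2 (the publisher proposes): rejecting gives the author an expected 0.65 × 157.4625 + 0.35 × 30 = 112.850625. The publisher offers 112.850625 and keeps 200 − 112.850625 = 87.149375.
Round 1 (the author proposes): rejecting gives the publisher an expected 0.65 × 87.149375 + 0.35 × 5 = 58.39709375; the author offers that and keeps 141.60290625.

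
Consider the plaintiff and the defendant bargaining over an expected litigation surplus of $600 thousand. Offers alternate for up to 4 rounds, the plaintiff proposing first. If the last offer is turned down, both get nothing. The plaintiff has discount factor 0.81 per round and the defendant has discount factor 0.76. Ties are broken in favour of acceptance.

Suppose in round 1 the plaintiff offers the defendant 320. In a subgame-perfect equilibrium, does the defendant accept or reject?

Round 4 (the defendant proposes): the plaintiff will accept anything ≥ 0, so the defendant offers 0 and keeps 600.
Round 3 (the plaintiff proposes): the defendant can get 600 next round, worth 0.76 × 600 = 456 now. The plaintiff offers 456 and keeps 600 − 456 = 144.
Round 2 (the defendant proposes): the plaintiff can get 144 next round, worth 0.81 × 144 = 116.64 now; the defendant offers that and keeps 483.36.
So by rejecting in round 1, the defendant gets 483.36 next round, worth 0.76 × 483.36 = 367.3536 now.
Offer 320 < 367.3536, so the defendant rejects.

Reject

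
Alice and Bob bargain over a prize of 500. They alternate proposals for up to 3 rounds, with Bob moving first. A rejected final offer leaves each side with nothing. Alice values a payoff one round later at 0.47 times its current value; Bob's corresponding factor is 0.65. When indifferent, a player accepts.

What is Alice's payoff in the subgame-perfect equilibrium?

82.25

Round 3 (Bob proposes): rejection yields 0 for Alice; Bob offers 0 and keeps 500.
Round 2 (Alice proposes): Bob can get 500 next round, worth 0.65 × 500 = 325 now, so Alice offers 325, keeping 175.
Round 1 (Bob proposes): Alice can get 175 next round, worth 0.47 × 175 = 82.25 now; Bob offers that and keeps 417.75.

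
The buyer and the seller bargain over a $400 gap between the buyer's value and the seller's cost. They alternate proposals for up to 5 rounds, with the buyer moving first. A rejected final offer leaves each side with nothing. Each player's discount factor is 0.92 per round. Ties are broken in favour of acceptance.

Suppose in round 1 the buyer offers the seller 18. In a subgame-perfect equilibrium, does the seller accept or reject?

Work out the seller's continuation value if the offer is rejected.
Round 5 (the buyer proposes): rejection yields 0 for the seller; the buyer offers 0 and keeps 400.
Round 4 (the seller proposes): the buyer can get 400 next round, worth 0.92 × 400 = 368 now; the seller offers that and keeps 32.
Round 3 (the buyer proposes): the seller can get 32 next round, worth 0.92 × 32 = 29.44 now; the buyer offers that and keeps 370.56.
Round 2 (the seller proposes): the buyer can get 370.56 next round, worth 0.92 × 370.56 = 340.9152 now, so the seller offers 340.9152, keeping 59.0848.
So by rejecting in round 1, the seller gets 59.0848 next round, worth 0.92 × 59.0848 = 54.358016 now.
Offer 18 < 54.358016, so the seller rejects.

Reject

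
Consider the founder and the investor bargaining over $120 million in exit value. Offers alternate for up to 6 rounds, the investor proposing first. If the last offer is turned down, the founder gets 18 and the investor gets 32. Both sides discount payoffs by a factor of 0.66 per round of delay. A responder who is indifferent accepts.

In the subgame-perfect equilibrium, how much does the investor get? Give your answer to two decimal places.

Round 6 (the founder proposes): the investor gets 32 if talks fail, so the founder offers 32 and keeps 88.
Round 5 (the investor proposes): the founder can get 88 next round, worth 0.66 × 88 = 58.08 now. The investor offers 58.08 and keeps 120 − 58.08 = 61.92.
Round 4 (the founder proposes): the investor can get 61.92 next round, worth 0.66 × 61.92 = 40.8672 now; the founder offers that and keeps 79.1328.
Round 3 (the investor proposes): the founder can get 79.1328 next round, worth 0.66 × 79.1328 = 52.227648 now; the investor offers that and keeps 67.772352.
Round 2 (the founder proposes): the investor can get 67.772352 next round, worth 0.66 × 67.772352 = 44.72975232 now. The founder offers 44.72975232 and keeps 120 − 44.72975232 = 75.27024768.
Round 1 (the investor proposes): the founder can get 75.27024768 next round, worth 0.66 × 75.27024768 = 49.6783634688 now; the investor offers that and keeps 70.3216365312.

70.32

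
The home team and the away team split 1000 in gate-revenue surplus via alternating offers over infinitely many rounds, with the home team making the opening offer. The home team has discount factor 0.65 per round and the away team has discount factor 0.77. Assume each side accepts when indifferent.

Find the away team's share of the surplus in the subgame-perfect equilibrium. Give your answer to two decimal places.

539.54

Let x be the home team's share when the home team proposes and y be the away team's share when the away team proposes.
The away team accepts iff offered ≥ 0.77·y, so x = 1000 − 0.77y. Symmetrically y = 1000 − 0.65x.
Substituting: x = 1000 − 0.77(1000 − 0.65x), giving x(1 − 0.65·0.77) = 1000(1 − 0.77).
So x = 1000 × 0.23 / 0.4995 ≈ 460.4605, and the away team receives 1000 − x ≈ 539.5395.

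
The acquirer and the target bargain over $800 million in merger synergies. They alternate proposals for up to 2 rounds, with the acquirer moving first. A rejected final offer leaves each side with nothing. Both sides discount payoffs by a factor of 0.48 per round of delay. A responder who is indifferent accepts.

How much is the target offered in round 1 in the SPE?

Round 2 (the target proposes): rejection yields 0 for the acquirer; the target offers 0 and keeps 800.
Round 1 (the acquirer proposes): the target can get 800 next round, worth 0.48 × 800 = 384 now; the acquirer offers that and keeps 416.

384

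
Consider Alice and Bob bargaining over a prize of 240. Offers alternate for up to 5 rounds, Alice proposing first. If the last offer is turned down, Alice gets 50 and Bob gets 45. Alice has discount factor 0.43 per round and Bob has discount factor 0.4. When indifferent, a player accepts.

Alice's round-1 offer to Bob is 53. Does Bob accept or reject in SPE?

Reject

Round 5 (Alice proposes): Bob gets 45 if talks fail, so Alice offers 45 and keeps 195.
Round 4 (Bob proposes): Alice can get 195 next round, worth 0.43 × 195 = 83.85 now, so Bob offers 83.85, keeping 156.15.
Round 3 (Alice proposes): Bob can get 156.15 next round, worth 0.4 × 156.15 = 62.46 now. Alice offers 62.46 and keeps 240 − 62.46 = 177.54.
Round 2 (Bob proposes): Alice can get 177.54 next round, worth 0.43 × 177.54 = 76.3422 now, so Bob offers 76.3422, keeping 163.6578.
So by rejecting in round 1, Bob gets 163.6578 next round, worth 0.4 × 163.6578 = 65.46312 now.
Offer 53 < 65.46312, so Bob rejects.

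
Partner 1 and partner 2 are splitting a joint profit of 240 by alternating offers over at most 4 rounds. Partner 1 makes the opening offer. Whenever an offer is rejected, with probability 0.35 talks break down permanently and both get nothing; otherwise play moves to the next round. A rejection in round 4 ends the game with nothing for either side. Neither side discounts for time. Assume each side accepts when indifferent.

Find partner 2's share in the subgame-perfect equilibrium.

By backward induction:
Round 4 (partner 2 proposes): rejection yields 0 for partner 1; partner 2 offers 0 and keeps 240.
Round 3 (partner 1 proposes): rejecting gives partner 2 an expected 0.65 × 240 = 156; partner 1 offers that and keeps 84.
Round 2 (partner 2 proposes): rejecting gives partner 1 an expected 0.65 × 84 = 54.6; partner 2 offers that and keeps 185.4.
Round 1 (partner 1 proposes): rejecting gives partner 2 an expected 0.65 × 185.4 = 120.51, so partner 1 offers 120.51, keeping 119.49.

120.51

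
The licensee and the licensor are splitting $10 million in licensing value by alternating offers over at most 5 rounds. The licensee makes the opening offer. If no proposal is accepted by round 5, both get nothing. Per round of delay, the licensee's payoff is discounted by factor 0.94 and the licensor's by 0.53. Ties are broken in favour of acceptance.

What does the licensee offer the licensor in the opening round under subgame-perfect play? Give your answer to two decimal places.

Round 5 (the licensee proposes): rejection yields 0 for the licensor; the licensee offers 0 and keeps 10.
Round 4 (the licensor proposes): the licensee can get 10 next round, worth 0.94 × 10 = 9.4 now; the licensor offers that and keeps 0.6.
Round 3 (the licensee proposes): the licensor can get 0.6 next round, worth 0.53 × 0.6 = 0.318 now; the licensee offers that and keeps 9.682.
Round 2 (the licensor proposes): the licensee can get 9.682 next round, worth 0.94 × 9.682 = 9.10108 now; the licensor offers that and keeps 0.89892.
Round 1 (the licensee proposes): the licensor can get 0.89892 next round, worth 0.53 × 0.89892 = 0.4764276 now; the licensee offers that and keeps 9.5235724.

0.48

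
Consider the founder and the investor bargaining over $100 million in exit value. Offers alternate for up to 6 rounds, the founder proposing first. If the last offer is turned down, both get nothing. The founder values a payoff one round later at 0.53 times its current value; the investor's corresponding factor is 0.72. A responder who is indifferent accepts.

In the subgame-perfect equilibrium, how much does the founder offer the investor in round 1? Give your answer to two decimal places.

Solve by backward induction from round 6.
Round 6 (the investor proposes): the founder will accept anything ≥ 0, so the investor offers 0 and keeps 100.
Round 5 (the founder proposes): the investor can get 100 next round, worth 0.72 × 100 = 72 now; the founder offers that and keeps 28.
Round 4 (the investor proposes): the founder can get 28 next round, worth 0.53 × 28 = 14.84 now, so the investor offers 14.84, keeping 85.16.
Round 3 (the founder proposes): the investor can get 85.16 next round, worth 0.72 × 85.16 = 61.3152 now; the founder offers that and keeps 38.6848.
Round 2 (the investor proposes): the founder can get 38.6848 next round, worth 0.53 × 38.6848 = 20.502944 now; the investor offers that and keeps 79.497056.
Round 1 (the founder proposes): the investor can get 79.497056 next round, worth 0.72 × 79.497056 = 57.23788032 now, so the founder offers 57.23788032, keeping 42.76211968.

57.24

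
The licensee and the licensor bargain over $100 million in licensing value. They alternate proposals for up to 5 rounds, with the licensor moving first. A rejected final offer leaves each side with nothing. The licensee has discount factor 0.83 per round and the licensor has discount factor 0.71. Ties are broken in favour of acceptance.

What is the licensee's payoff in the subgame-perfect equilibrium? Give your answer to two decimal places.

By backward induction:
Round 5 (the licensor proposes): the licensee will accept anything ≥ 0, so the licensor offers 0 and keeps 100.
Round 4 (the licensee proposes): the licensor can get 100 next round, worth 0.71 × 100 = 71 now. The licensee offers 71 and keeps 100 − 71 = 29.
Round 3 (the licensor proposes): the licensee can get 29 next round, worth 0.83 × 29 = 24.07 now, so the licensor offers 24.07, keeping 75.93.
Round 2 (the licensee proposes): the licensor can get 75.93 next round, worth 0.71 × 75.93 = 53.9103 now, so the licensee offers 53.9103, keeping 46.0897.
Round 1 (the licensor proposes): the licensee can get 46.0897 next round, worth 0.83 × 46.0897 = 38.254451 now. The licensor offers 38.254451 and keeps 100 − 38.254451 = 61.745549.

38.25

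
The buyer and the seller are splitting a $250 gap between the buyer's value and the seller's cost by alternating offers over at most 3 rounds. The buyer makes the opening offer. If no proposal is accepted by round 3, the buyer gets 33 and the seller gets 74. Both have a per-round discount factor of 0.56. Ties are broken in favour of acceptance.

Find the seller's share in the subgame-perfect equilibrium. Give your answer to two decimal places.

Round 3 (the buyer proposes): the seller gets 74 if talks fail, so the buyer offers 74 and keeps 176.
Round 2 (the seller proposes): the buyer can get 176 next round, worth 0.56 × 176 = 98.56 now, so the seller offers 98.56, keeping 151.44.
Round 1 (the buyer proposes): the seller can get 151.44 next round, worth 0.56 × 151.44 = 84.8064 now. The buyer offers 84.8064 and keeps 250 − 84.8064 = 165.1936.

84.81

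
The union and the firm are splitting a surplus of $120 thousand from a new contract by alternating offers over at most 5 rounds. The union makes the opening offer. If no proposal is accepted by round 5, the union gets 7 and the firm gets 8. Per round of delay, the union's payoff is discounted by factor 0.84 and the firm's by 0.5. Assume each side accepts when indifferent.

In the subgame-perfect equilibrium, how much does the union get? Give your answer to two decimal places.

104.96

By backward induction:
Round 5 (the union proposes): the firm gets 8 if talks fail, so the union offers 8 and keeps 112.
Round 4 (the firm proposes): the union can get 112 next round, worth 0.84 × 112 = 94.08 now. The firm offers 94.08 and keeps 120 − 94.08 = 25.92.
Round 3 (the union proposes): the firm can get 25.92 next round, worth 0.5 × 25.92 = 12.96 now. The union offers 12.96 and keeps 120 − 12.96 = 107.04.
Round 2 (the firm proposes): the union can get 107.04 next round, worth 0.84 × 107.04 = 89.9136 now. The firm offers 89.9136 and keeps 120 − 89.9136 = 30.0864.
Round 1 (the union proposes): the firm can get 30.0864 next round, worth 0.5 × 30.0864 = 15.0432 now; the union offers that and keeps 104.9568.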